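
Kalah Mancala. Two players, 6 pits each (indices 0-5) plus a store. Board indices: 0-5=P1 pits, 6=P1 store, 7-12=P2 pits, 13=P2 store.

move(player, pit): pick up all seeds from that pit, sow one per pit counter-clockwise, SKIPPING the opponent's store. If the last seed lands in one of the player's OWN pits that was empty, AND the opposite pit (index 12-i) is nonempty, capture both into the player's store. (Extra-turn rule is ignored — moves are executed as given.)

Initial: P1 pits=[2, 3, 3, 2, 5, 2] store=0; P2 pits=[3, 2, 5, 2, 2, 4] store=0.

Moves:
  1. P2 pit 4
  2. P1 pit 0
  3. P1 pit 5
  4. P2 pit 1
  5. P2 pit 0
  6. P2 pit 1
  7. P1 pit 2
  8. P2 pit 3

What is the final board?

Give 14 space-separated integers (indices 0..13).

Move 1: P2 pit4 -> P1=[2,3,3,2,5,2](0) P2=[3,2,5,2,0,5](1)
Move 2: P1 pit0 -> P1=[0,4,4,2,5,2](0) P2=[3,2,5,2,0,5](1)
Move 3: P1 pit5 -> P1=[0,4,4,2,5,0](1) P2=[4,2,5,2,0,5](1)
Move 4: P2 pit1 -> P1=[0,4,4,2,5,0](1) P2=[4,0,6,3,0,5](1)
Move 5: P2 pit0 -> P1=[0,0,4,2,5,0](1) P2=[0,1,7,4,0,5](6)
Move 6: P2 pit1 -> P1=[0,0,4,2,5,0](1) P2=[0,0,8,4,0,5](6)
Move 7: P1 pit2 -> P1=[0,0,0,3,6,1](2) P2=[0,0,8,4,0,5](6)
Move 8: P2 pit3 -> P1=[1,0,0,3,6,1](2) P2=[0,0,8,0,1,6](7)

Answer: 1 0 0 3 6 1 2 0 0 8 0 1 6 7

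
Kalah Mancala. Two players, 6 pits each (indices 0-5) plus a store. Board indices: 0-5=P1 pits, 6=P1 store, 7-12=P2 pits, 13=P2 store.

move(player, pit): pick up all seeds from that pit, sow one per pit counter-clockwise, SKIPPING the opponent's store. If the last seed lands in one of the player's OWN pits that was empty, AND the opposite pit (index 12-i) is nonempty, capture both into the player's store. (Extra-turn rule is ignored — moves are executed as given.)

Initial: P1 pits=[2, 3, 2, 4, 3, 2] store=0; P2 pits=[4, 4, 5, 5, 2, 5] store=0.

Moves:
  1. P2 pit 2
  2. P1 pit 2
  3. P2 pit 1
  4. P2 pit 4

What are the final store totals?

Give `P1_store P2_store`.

Answer: 0 2

Derivation:
Move 1: P2 pit2 -> P1=[3,3,2,4,3,2](0) P2=[4,4,0,6,3,6](1)
Move 2: P1 pit2 -> P1=[3,3,0,5,4,2](0) P2=[4,4,0,6,3,6](1)
Move 3: P2 pit1 -> P1=[3,3,0,5,4,2](0) P2=[4,0,1,7,4,7](1)
Move 4: P2 pit4 -> P1=[4,4,0,5,4,2](0) P2=[4,0,1,7,0,8](2)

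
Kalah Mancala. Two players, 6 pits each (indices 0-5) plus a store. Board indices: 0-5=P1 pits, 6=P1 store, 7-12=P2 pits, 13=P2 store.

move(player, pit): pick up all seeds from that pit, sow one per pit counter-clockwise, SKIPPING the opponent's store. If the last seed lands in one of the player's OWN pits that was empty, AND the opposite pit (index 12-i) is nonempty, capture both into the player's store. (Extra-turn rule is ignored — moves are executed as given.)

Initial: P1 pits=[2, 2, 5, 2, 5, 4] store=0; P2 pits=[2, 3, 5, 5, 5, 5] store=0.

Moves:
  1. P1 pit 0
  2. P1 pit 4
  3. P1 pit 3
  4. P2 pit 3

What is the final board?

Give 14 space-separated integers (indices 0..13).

Move 1: P1 pit0 -> P1=[0,3,6,2,5,4](0) P2=[2,3,5,5,5,5](0)
Move 2: P1 pit4 -> P1=[0,3,6,2,0,5](1) P2=[3,4,6,5,5,5](0)
Move 3: P1 pit3 -> P1=[0,3,6,0,1,6](1) P2=[3,4,6,5,5,5](0)
Move 4: P2 pit3 -> P1=[1,4,6,0,1,6](1) P2=[3,4,6,0,6,6](1)

Answer: 1 4 6 0 1 6 1 3 4 6 0 6 6 1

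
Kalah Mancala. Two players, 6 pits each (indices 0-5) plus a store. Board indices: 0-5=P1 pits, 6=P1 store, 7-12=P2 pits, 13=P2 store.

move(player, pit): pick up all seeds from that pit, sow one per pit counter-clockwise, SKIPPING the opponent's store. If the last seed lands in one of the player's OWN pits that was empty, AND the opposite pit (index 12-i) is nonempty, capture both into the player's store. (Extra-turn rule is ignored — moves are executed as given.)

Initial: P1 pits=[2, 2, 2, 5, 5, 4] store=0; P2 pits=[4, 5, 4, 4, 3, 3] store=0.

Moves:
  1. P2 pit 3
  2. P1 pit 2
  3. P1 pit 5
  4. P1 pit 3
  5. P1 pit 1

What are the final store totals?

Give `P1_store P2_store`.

Answer: 9 1

Derivation:
Move 1: P2 pit3 -> P1=[3,2,2,5,5,4](0) P2=[4,5,4,0,4,4](1)
Move 2: P1 pit2 -> P1=[3,2,0,6,6,4](0) P2=[4,5,4,0,4,4](1)
Move 3: P1 pit5 -> P1=[3,2,0,6,6,0](1) P2=[5,6,5,0,4,4](1)
Move 4: P1 pit3 -> P1=[3,2,0,0,7,1](2) P2=[6,7,6,0,4,4](1)
Move 5: P1 pit1 -> P1=[3,0,1,0,7,1](9) P2=[6,7,0,0,4,4](1)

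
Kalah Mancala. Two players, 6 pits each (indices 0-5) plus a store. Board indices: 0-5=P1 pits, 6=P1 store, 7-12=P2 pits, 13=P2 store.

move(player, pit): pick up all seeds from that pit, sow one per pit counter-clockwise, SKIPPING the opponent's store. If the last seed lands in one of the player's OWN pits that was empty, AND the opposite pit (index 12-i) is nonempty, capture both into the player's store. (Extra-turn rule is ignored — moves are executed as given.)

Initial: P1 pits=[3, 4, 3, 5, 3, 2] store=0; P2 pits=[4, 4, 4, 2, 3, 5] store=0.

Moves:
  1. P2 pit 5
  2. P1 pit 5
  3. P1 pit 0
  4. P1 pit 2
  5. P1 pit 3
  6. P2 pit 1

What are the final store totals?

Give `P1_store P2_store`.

Move 1: P2 pit5 -> P1=[4,5,4,6,3,2](0) P2=[4,4,4,2,3,0](1)
Move 2: P1 pit5 -> P1=[4,5,4,6,3,0](1) P2=[5,4,4,2,3,0](1)
Move 3: P1 pit0 -> P1=[0,6,5,7,4,0](1) P2=[5,4,4,2,3,0](1)
Move 4: P1 pit2 -> P1=[0,6,0,8,5,1](2) P2=[6,4,4,2,3,0](1)
Move 5: P1 pit3 -> P1=[0,6,0,0,6,2](3) P2=[7,5,5,3,4,0](1)
Move 6: P2 pit1 -> P1=[0,6,0,0,6,2](3) P2=[7,0,6,4,5,1](2)

Answer: 3 2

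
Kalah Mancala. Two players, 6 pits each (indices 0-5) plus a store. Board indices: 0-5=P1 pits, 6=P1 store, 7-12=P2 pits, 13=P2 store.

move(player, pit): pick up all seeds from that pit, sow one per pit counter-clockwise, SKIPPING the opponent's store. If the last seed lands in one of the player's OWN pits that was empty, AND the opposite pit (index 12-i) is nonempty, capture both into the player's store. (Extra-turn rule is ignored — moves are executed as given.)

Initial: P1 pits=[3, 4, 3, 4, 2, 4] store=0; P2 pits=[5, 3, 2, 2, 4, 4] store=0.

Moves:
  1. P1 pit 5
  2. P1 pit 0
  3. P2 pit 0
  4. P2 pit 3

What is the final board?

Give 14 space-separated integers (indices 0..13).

Move 1: P1 pit5 -> P1=[3,4,3,4,2,0](1) P2=[6,4,3,2,4,4](0)
Move 2: P1 pit0 -> P1=[0,5,4,5,2,0](1) P2=[6,4,3,2,4,4](0)
Move 3: P2 pit0 -> P1=[0,5,4,5,2,0](1) P2=[0,5,4,3,5,5](1)
Move 4: P2 pit3 -> P1=[0,5,4,5,2,0](1) P2=[0,5,4,0,6,6](2)

Answer: 0 5 4 5 2 0 1 0 5 4 0 6 6 2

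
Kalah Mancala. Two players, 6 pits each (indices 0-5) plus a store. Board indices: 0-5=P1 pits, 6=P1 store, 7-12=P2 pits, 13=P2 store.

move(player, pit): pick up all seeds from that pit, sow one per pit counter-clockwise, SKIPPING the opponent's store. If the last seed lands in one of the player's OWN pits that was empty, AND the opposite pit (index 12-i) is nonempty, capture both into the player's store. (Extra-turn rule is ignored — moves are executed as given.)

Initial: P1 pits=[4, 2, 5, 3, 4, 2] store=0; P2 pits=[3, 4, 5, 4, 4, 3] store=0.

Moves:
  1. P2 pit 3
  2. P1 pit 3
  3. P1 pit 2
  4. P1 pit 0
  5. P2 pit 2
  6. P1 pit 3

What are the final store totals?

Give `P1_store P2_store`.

Answer: 2 2

Derivation:
Move 1: P2 pit3 -> P1=[5,2,5,3,4,2](0) P2=[3,4,5,0,5,4](1)
Move 2: P1 pit3 -> P1=[5,2,5,0,5,3](1) P2=[3,4,5,0,5,4](1)
Move 3: P1 pit2 -> P1=[5,2,0,1,6,4](2) P2=[4,4,5,0,5,4](1)
Move 4: P1 pit0 -> P1=[0,3,1,2,7,5](2) P2=[4,4,5,0,5,4](1)
Move 5: P2 pit2 -> P1=[1,3,1,2,7,5](2) P2=[4,4,0,1,6,5](2)
Move 6: P1 pit3 -> P1=[1,3,1,0,8,6](2) P2=[4,4,0,1,6,5](2)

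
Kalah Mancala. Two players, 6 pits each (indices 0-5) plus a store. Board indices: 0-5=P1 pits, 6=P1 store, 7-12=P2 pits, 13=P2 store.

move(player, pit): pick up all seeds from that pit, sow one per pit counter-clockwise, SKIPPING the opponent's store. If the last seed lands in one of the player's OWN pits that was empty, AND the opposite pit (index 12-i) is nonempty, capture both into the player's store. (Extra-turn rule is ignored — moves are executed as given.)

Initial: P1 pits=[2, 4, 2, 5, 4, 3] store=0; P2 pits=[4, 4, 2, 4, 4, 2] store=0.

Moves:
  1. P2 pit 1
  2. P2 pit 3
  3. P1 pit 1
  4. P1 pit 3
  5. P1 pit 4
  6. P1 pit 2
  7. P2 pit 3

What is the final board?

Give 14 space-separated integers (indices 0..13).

Answer: 3 0 0 1 1 7 3 6 2 5 0 7 4 1

Derivation:
Move 1: P2 pit1 -> P1=[2,4,2,5,4,3](0) P2=[4,0,3,5,5,3](0)
Move 2: P2 pit3 -> P1=[3,5,2,5,4,3](0) P2=[4,0,3,0,6,4](1)
Move 3: P1 pit1 -> P1=[3,0,3,6,5,4](1) P2=[4,0,3,0,6,4](1)
Move 4: P1 pit3 -> P1=[3,0,3,0,6,5](2) P2=[5,1,4,0,6,4](1)
Move 5: P1 pit4 -> P1=[3,0,3,0,0,6](3) P2=[6,2,5,1,6,4](1)
Move 6: P1 pit2 -> P1=[3,0,0,1,1,7](3) P2=[6,2,5,1,6,4](1)
Move 7: P2 pit3 -> P1=[3,0,0,1,1,7](3) P2=[6,2,5,0,7,4](1)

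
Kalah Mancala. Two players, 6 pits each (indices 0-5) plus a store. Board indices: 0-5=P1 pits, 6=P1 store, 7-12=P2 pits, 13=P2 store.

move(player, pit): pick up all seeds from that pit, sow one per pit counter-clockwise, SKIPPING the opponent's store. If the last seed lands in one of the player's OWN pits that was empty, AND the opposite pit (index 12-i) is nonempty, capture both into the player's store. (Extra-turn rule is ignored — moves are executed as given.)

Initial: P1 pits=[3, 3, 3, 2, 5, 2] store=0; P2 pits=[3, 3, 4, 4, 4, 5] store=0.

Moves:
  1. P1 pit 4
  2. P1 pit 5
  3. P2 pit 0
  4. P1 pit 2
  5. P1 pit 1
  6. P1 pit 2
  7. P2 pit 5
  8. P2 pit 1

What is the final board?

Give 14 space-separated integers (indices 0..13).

Move 1: P1 pit4 -> P1=[3,3,3,2,0,3](1) P2=[4,4,5,4,4,5](0)
Move 2: P1 pit5 -> P1=[3,3,3,2,0,0](2) P2=[5,5,5,4,4,5](0)
Move 3: P2 pit0 -> P1=[3,3,3,2,0,0](2) P2=[0,6,6,5,5,6](0)
Move 4: P1 pit2 -> P1=[3,3,0,3,1,1](2) P2=[0,6,6,5,5,6](0)
Move 5: P1 pit1 -> P1=[3,0,1,4,2,1](2) P2=[0,6,6,5,5,6](0)
Move 6: P1 pit2 -> P1=[3,0,0,5,2,1](2) P2=[0,6,6,5,5,6](0)
Move 7: P2 pit5 -> P1=[4,1,1,6,3,1](2) P2=[0,6,6,5,5,0](1)
Move 8: P2 pit1 -> P1=[5,1,1,6,3,1](2) P2=[0,0,7,6,6,1](2)

Answer: 5 1 1 6 3 1 2 0 0 7 6 6 1 2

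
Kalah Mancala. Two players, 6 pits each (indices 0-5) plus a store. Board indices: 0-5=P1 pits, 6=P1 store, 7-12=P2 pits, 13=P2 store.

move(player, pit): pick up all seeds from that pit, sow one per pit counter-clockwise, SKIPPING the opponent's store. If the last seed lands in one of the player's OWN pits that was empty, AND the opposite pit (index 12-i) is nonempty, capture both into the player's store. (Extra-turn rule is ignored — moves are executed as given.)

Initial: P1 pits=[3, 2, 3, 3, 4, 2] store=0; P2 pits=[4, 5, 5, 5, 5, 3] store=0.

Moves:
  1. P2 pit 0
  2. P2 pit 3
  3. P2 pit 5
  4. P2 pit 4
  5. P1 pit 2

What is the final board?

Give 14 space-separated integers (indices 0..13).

Move 1: P2 pit0 -> P1=[3,2,3,3,4,2](0) P2=[0,6,6,6,6,3](0)
Move 2: P2 pit3 -> P1=[4,3,4,3,4,2](0) P2=[0,6,6,0,7,4](1)
Move 3: P2 pit5 -> P1=[5,4,5,3,4,2](0) P2=[0,6,6,0,7,0](2)
Move 4: P2 pit4 -> P1=[6,5,6,4,5,2](0) P2=[0,6,6,0,0,1](3)
Move 5: P1 pit2 -> P1=[6,5,0,5,6,3](1) P2=[1,7,6,0,0,1](3)

Answer: 6 5 0 5 6 3 1 1 7 6 0 0 1 3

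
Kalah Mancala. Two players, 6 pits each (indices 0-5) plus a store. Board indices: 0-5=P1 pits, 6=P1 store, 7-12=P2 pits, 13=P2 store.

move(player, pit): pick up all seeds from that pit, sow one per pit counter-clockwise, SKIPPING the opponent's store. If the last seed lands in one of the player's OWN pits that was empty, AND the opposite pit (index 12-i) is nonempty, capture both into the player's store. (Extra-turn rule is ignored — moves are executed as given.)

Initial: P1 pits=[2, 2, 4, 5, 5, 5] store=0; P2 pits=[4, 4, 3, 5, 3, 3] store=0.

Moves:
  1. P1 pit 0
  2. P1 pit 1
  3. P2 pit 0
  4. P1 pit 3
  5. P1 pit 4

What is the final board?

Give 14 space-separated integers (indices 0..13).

Move 1: P1 pit0 -> P1=[0,3,5,5,5,5](0) P2=[4,4,3,5,3,3](0)
Move 2: P1 pit1 -> P1=[0,0,6,6,6,5](0) P2=[4,4,3,5,3,3](0)
Move 3: P2 pit0 -> P1=[0,0,6,6,6,5](0) P2=[0,5,4,6,4,3](0)
Move 4: P1 pit3 -> P1=[0,0,6,0,7,6](1) P2=[1,6,5,6,4,3](0)
Move 5: P1 pit4 -> P1=[0,0,6,0,0,7](2) P2=[2,7,6,7,5,3](0)

Answer: 0 0 6 0 0 7 2 2 7 6 7 5 3 0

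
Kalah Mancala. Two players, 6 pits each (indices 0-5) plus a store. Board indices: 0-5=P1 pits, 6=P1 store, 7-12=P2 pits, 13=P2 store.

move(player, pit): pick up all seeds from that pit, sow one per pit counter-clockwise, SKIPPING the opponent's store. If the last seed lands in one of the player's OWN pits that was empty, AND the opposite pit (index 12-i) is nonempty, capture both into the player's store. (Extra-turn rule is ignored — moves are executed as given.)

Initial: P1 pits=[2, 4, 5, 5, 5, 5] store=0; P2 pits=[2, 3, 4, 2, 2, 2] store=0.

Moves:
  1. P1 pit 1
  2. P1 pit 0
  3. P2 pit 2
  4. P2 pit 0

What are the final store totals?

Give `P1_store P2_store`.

Answer: 0 8

Derivation:
Move 1: P1 pit1 -> P1=[2,0,6,6,6,6](0) P2=[2,3,4,2,2,2](0)
Move 2: P1 pit0 -> P1=[0,1,7,6,6,6](0) P2=[2,3,4,2,2,2](0)
Move 3: P2 pit2 -> P1=[0,1,7,6,6,6](0) P2=[2,3,0,3,3,3](1)
Move 4: P2 pit0 -> P1=[0,1,7,0,6,6](0) P2=[0,4,0,3,3,3](8)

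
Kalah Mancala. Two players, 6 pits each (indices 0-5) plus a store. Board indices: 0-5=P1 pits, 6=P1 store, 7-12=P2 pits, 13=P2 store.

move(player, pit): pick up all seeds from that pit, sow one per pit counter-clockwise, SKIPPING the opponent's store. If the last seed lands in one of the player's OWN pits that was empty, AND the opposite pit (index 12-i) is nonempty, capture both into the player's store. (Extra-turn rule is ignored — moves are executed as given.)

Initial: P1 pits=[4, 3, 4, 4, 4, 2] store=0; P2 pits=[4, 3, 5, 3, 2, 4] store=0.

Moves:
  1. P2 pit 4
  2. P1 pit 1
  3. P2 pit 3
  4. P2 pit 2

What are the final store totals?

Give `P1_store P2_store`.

Move 1: P2 pit4 -> P1=[4,3,4,4,4,2](0) P2=[4,3,5,3,0,5](1)
Move 2: P1 pit1 -> P1=[4,0,5,5,5,2](0) P2=[4,3,5,3,0,5](1)
Move 3: P2 pit3 -> P1=[4,0,5,5,5,2](0) P2=[4,3,5,0,1,6](2)
Move 4: P2 pit2 -> P1=[5,0,5,5,5,2](0) P2=[4,3,0,1,2,7](3)

Answer: 0 3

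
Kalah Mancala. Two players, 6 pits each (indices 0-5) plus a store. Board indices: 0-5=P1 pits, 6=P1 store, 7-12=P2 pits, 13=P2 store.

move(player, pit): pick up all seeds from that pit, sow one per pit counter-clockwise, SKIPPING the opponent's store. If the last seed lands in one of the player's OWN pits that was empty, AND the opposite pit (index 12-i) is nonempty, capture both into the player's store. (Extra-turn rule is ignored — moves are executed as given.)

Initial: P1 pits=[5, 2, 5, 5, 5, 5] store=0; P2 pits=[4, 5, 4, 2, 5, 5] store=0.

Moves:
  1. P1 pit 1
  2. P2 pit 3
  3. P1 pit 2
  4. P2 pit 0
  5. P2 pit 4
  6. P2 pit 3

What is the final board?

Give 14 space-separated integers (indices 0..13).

Answer: 6 0 1 8 7 6 1 0 7 5 0 0 8 3

Derivation:
Move 1: P1 pit1 -> P1=[5,0,6,6,5,5](0) P2=[4,5,4,2,5,5](0)
Move 2: P2 pit3 -> P1=[5,0,6,6,5,5](0) P2=[4,5,4,0,6,6](0)
Move 3: P1 pit2 -> P1=[5,0,0,7,6,6](1) P2=[5,6,4,0,6,6](0)
Move 4: P2 pit0 -> P1=[5,0,0,7,6,6](1) P2=[0,7,5,1,7,7](0)
Move 5: P2 pit4 -> P1=[6,1,1,8,7,6](1) P2=[0,7,5,1,0,8](1)
Move 6: P2 pit3 -> P1=[6,0,1,8,7,6](1) P2=[0,7,5,0,0,8](3)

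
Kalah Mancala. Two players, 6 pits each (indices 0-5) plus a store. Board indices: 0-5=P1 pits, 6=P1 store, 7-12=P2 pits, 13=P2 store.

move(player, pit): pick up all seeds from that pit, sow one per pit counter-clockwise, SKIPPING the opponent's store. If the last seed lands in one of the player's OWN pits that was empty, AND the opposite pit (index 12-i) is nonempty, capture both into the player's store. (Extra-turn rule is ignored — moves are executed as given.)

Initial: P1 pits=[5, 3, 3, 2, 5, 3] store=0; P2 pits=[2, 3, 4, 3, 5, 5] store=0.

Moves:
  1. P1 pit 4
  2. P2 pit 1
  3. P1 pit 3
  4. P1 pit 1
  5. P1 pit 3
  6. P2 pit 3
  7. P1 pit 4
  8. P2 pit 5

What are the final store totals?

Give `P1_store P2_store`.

Move 1: P1 pit4 -> P1=[5,3,3,2,0,4](1) P2=[3,4,5,3,5,5](0)
Move 2: P2 pit1 -> P1=[5,3,3,2,0,4](1) P2=[3,0,6,4,6,6](0)
Move 3: P1 pit3 -> P1=[5,3,3,0,1,5](1) P2=[3,0,6,4,6,6](0)
Move 4: P1 pit1 -> P1=[5,0,4,1,2,5](1) P2=[3,0,6,4,6,6](0)
Move 5: P1 pit3 -> P1=[5,0,4,0,3,5](1) P2=[3,0,6,4,6,6](0)
Move 6: P2 pit3 -> P1=[6,0,4,0,3,5](1) P2=[3,0,6,0,7,7](1)
Move 7: P1 pit4 -> P1=[6,0,4,0,0,6](2) P2=[4,0,6,0,7,7](1)
Move 8: P2 pit5 -> P1=[7,1,5,1,1,7](2) P2=[4,0,6,0,7,0](2)

Answer: 2 2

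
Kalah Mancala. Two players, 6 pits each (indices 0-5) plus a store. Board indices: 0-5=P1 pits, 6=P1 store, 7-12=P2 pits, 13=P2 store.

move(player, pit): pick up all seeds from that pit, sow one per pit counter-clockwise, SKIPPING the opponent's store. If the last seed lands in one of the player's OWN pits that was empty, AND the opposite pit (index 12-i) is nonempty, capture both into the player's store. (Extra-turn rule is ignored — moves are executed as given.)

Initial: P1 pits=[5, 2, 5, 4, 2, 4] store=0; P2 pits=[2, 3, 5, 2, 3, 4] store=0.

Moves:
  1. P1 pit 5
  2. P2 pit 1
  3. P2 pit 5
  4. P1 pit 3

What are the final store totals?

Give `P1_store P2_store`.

Move 1: P1 pit5 -> P1=[5,2,5,4,2,0](1) P2=[3,4,6,2,3,4](0)
Move 2: P2 pit1 -> P1=[5,2,5,4,2,0](1) P2=[3,0,7,3,4,5](0)
Move 3: P2 pit5 -> P1=[6,3,6,5,2,0](1) P2=[3,0,7,3,4,0](1)
Move 4: P1 pit3 -> P1=[6,3,6,0,3,1](2) P2=[4,1,7,3,4,0](1)

Answer: 2 1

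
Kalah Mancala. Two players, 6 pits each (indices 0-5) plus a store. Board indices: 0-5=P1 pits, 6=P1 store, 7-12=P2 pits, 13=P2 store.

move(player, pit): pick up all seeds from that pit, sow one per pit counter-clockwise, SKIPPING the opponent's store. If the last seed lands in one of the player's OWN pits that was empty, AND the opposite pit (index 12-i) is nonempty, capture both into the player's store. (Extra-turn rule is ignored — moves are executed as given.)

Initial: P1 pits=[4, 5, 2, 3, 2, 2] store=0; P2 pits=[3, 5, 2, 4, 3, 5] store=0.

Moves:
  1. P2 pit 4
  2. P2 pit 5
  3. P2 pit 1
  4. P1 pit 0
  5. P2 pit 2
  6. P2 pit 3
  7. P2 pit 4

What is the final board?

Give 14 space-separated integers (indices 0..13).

Answer: 2 8 5 5 4 3 1 3 0 0 0 0 4 5

Derivation:
Move 1: P2 pit4 -> P1=[5,5,2,3,2,2](0) P2=[3,5,2,4,0,6](1)
Move 2: P2 pit5 -> P1=[6,6,3,4,3,2](0) P2=[3,5,2,4,0,0](2)
Move 3: P2 pit1 -> P1=[6,6,3,4,3,2](0) P2=[3,0,3,5,1,1](3)
Move 4: P1 pit0 -> P1=[0,7,4,5,4,3](1) P2=[3,0,3,5,1,1](3)
Move 5: P2 pit2 -> P1=[0,7,4,5,4,3](1) P2=[3,0,0,6,2,2](3)
Move 6: P2 pit3 -> P1=[1,8,5,5,4,3](1) P2=[3,0,0,0,3,3](4)
Move 7: P2 pit4 -> P1=[2,8,5,5,4,3](1) P2=[3,0,0,0,0,4](5)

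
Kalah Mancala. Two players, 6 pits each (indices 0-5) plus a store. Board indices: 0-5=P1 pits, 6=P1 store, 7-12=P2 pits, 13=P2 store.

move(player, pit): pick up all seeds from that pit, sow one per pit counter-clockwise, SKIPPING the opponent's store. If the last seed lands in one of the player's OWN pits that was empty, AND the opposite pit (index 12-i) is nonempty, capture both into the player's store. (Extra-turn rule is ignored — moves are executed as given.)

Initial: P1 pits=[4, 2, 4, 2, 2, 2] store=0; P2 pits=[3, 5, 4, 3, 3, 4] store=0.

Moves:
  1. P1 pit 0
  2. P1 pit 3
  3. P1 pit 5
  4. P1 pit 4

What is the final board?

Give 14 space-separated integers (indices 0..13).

Move 1: P1 pit0 -> P1=[0,3,5,3,3,2](0) P2=[3,5,4,3,3,4](0)
Move 2: P1 pit3 -> P1=[0,3,5,0,4,3](1) P2=[3,5,4,3,3,4](0)
Move 3: P1 pit5 -> P1=[0,3,5,0,4,0](2) P2=[4,6,4,3,3,4](0)
Move 4: P1 pit4 -> P1=[0,3,5,0,0,1](3) P2=[5,7,4,3,3,4](0)

Answer: 0 3 5 0 0 1 3 5 7 4 3 3 4 0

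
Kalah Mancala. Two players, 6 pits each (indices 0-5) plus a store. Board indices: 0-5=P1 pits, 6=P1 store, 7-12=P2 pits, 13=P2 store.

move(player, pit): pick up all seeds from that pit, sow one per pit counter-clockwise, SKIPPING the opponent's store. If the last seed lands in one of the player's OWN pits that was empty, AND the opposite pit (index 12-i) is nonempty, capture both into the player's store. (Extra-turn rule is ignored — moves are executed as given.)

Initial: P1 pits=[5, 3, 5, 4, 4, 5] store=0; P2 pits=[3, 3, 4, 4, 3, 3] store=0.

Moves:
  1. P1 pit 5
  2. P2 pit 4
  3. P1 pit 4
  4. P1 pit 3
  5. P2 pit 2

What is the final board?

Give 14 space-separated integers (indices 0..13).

Answer: 7 3 5 0 1 2 3 6 5 0 6 1 5 2

Derivation:
Move 1: P1 pit5 -> P1=[5,3,5,4,4,0](1) P2=[4,4,5,5,3,3](0)
Move 2: P2 pit4 -> P1=[6,3,5,4,4,0](1) P2=[4,4,5,5,0,4](1)
Move 3: P1 pit4 -> P1=[6,3,5,4,0,1](2) P2=[5,5,5,5,0,4](1)
Move 4: P1 pit3 -> P1=[6,3,5,0,1,2](3) P2=[6,5,5,5,0,4](1)
Move 5: P2 pit2 -> P1=[7,3,5,0,1,2](3) P2=[6,5,0,6,1,5](2)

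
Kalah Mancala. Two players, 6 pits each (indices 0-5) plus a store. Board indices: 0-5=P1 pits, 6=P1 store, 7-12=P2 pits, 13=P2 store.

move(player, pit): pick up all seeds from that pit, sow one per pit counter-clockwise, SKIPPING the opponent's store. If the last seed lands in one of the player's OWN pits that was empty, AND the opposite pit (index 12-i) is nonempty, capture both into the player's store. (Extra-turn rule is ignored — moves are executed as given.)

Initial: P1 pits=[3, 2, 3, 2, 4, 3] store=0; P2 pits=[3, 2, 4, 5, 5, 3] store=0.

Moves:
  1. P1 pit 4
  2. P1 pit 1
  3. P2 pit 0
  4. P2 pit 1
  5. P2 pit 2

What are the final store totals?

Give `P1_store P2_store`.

Move 1: P1 pit4 -> P1=[3,2,3,2,0,4](1) P2=[4,3,4,5,5,3](0)
Move 2: P1 pit1 -> P1=[3,0,4,3,0,4](1) P2=[4,3,4,5,5,3](0)
Move 3: P2 pit0 -> P1=[3,0,4,3,0,4](1) P2=[0,4,5,6,6,3](0)
Move 4: P2 pit1 -> P1=[3,0,4,3,0,4](1) P2=[0,0,6,7,7,4](0)
Move 5: P2 pit2 -> P1=[4,1,4,3,0,4](1) P2=[0,0,0,8,8,5](1)

Answer: 1 1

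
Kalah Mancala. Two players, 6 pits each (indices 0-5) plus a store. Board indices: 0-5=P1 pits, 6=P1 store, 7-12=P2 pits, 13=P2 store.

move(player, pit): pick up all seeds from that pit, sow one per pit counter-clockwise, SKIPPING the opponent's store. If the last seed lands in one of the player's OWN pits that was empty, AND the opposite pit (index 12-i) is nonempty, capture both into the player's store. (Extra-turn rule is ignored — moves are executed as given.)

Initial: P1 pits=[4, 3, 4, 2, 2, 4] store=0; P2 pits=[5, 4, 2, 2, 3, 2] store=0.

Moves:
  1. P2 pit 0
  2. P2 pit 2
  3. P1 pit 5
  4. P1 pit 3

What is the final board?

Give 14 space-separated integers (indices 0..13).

Answer: 4 3 4 0 3 0 3 0 6 1 4 5 4 0

Derivation:
Move 1: P2 pit0 -> P1=[4,3,4,2,2,4](0) P2=[0,5,3,3,4,3](0)
Move 2: P2 pit2 -> P1=[4,3,4,2,2,4](0) P2=[0,5,0,4,5,4](0)
Move 3: P1 pit5 -> P1=[4,3,4,2,2,0](1) P2=[1,6,1,4,5,4](0)
Move 4: P1 pit3 -> P1=[4,3,4,0,3,0](3) P2=[0,6,1,4,5,4](0)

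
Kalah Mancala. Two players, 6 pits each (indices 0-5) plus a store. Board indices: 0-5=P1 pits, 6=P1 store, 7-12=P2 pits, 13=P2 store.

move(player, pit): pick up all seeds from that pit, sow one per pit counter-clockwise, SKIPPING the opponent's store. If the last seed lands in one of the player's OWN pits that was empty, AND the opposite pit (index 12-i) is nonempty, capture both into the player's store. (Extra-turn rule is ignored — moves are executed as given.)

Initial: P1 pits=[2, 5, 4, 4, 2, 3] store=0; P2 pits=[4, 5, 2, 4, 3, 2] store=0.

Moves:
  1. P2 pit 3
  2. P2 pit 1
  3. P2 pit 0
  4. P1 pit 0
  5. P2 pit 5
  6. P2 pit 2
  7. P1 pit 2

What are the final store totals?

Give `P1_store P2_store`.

Answer: 1 4

Derivation:
Move 1: P2 pit3 -> P1=[3,5,4,4,2,3](0) P2=[4,5,2,0,4,3](1)
Move 2: P2 pit1 -> P1=[3,5,4,4,2,3](0) P2=[4,0,3,1,5,4](2)
Move 3: P2 pit0 -> P1=[3,5,4,4,2,3](0) P2=[0,1,4,2,6,4](2)
Move 4: P1 pit0 -> P1=[0,6,5,5,2,3](0) P2=[0,1,4,2,6,4](2)
Move 5: P2 pit5 -> P1=[1,7,6,5,2,3](0) P2=[0,1,4,2,6,0](3)
Move 6: P2 pit2 -> P1=[1,7,6,5,2,3](0) P2=[0,1,0,3,7,1](4)
Move 7: P1 pit2 -> P1=[1,7,0,6,3,4](1) P2=[1,2,0,3,7,1](4)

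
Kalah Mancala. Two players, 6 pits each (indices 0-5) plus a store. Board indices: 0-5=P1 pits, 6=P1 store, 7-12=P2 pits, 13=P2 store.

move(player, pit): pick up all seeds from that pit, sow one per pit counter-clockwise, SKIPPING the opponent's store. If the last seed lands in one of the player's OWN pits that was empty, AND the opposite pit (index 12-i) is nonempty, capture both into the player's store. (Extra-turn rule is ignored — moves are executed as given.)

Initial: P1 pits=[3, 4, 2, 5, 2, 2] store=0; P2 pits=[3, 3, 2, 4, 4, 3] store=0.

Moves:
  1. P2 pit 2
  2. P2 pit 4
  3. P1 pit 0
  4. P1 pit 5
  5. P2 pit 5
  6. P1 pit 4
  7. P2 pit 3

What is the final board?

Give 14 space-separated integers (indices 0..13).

Move 1: P2 pit2 -> P1=[3,4,2,5,2,2](0) P2=[3,3,0,5,5,3](0)
Move 2: P2 pit4 -> P1=[4,5,3,5,2,2](0) P2=[3,3,0,5,0,4](1)
Move 3: P1 pit0 -> P1=[0,6,4,6,3,2](0) P2=[3,3,0,5,0,4](1)
Move 4: P1 pit5 -> P1=[0,6,4,6,3,0](1) P2=[4,3,0,5,0,4](1)
Move 5: P2 pit5 -> P1=[1,7,5,6,3,0](1) P2=[4,3,0,5,0,0](2)
Move 6: P1 pit4 -> P1=[1,7,5,6,0,1](2) P2=[5,3,0,5,0,0](2)
Move 7: P2 pit3 -> P1=[2,8,5,6,0,1](2) P2=[5,3,0,0,1,1](3)

Answer: 2 8 5 6 0 1 2 5 3 0 0 1 1 3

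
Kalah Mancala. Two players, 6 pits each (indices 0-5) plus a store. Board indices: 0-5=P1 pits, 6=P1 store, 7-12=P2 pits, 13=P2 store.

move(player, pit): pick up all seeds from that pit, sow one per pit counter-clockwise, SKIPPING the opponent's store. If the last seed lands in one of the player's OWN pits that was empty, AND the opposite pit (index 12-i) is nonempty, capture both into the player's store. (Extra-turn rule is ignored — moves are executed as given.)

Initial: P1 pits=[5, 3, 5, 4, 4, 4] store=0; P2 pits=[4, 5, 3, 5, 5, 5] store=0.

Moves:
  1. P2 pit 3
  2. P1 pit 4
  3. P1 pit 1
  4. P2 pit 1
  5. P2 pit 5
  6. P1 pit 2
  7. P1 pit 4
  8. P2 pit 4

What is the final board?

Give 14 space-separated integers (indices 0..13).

Answer: 9 2 1 8 1 9 3 7 1 5 1 0 1 4

Derivation:
Move 1: P2 pit3 -> P1=[6,4,5,4,4,4](0) P2=[4,5,3,0,6,6](1)
Move 2: P1 pit4 -> P1=[6,4,5,4,0,5](1) P2=[5,6,3,0,6,6](1)
Move 3: P1 pit1 -> P1=[6,0,6,5,1,6](1) P2=[5,6,3,0,6,6](1)
Move 4: P2 pit1 -> P1=[7,0,6,5,1,6](1) P2=[5,0,4,1,7,7](2)
Move 5: P2 pit5 -> P1=[8,1,7,6,2,7](1) P2=[5,0,4,1,7,0](3)
Move 6: P1 pit2 -> P1=[8,1,0,7,3,8](2) P2=[6,1,5,1,7,0](3)
Move 7: P1 pit4 -> P1=[8,1,0,7,0,9](3) P2=[7,1,5,1,7,0](3)
Move 8: P2 pit4 -> P1=[9,2,1,8,1,9](3) P2=[7,1,5,1,0,1](4)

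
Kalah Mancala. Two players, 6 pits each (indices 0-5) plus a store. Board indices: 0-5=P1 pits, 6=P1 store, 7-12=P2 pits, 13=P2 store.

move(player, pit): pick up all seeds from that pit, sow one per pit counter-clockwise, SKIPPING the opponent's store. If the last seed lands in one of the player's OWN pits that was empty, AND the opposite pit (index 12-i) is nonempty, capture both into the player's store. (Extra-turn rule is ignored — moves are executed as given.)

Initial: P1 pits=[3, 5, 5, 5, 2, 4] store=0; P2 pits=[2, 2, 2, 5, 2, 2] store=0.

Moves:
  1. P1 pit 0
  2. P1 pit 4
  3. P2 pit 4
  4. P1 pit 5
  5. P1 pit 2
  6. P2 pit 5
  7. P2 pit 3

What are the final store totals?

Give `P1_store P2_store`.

Move 1: P1 pit0 -> P1=[0,6,6,6,2,4](0) P2=[2,2,2,5,2,2](0)
Move 2: P1 pit4 -> P1=[0,6,6,6,0,5](1) P2=[2,2,2,5,2,2](0)
Move 3: P2 pit4 -> P1=[0,6,6,6,0,5](1) P2=[2,2,2,5,0,3](1)
Move 4: P1 pit5 -> P1=[0,6,6,6,0,0](2) P2=[3,3,3,6,0,3](1)
Move 5: P1 pit2 -> P1=[0,6,0,7,1,1](3) P2=[4,4,3,6,0,3](1)
Move 6: P2 pit5 -> P1=[1,7,0,7,1,1](3) P2=[4,4,3,6,0,0](2)
Move 7: P2 pit3 -> P1=[2,8,1,7,1,1](3) P2=[4,4,3,0,1,1](3)

Answer: 3 3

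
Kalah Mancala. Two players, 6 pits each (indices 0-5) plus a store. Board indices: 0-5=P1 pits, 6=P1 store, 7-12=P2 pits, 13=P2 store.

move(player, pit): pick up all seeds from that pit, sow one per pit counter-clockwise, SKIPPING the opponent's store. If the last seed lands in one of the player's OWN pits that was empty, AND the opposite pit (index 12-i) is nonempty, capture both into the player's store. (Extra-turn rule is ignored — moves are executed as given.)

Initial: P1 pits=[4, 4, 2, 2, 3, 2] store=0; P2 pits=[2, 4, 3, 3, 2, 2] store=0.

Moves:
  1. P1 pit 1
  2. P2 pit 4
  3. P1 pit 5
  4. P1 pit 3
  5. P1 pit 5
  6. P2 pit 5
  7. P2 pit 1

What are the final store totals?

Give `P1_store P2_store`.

Answer: 3 3

Derivation:
Move 1: P1 pit1 -> P1=[4,0,3,3,4,3](0) P2=[2,4,3,3,2,2](0)
Move 2: P2 pit4 -> P1=[4,0,3,3,4,3](0) P2=[2,4,3,3,0,3](1)
Move 3: P1 pit5 -> P1=[4,0,3,3,4,0](1) P2=[3,5,3,3,0,3](1)
Move 4: P1 pit3 -> P1=[4,0,3,0,5,1](2) P2=[3,5,3,3,0,3](1)
Move 5: P1 pit5 -> P1=[4,0,3,0,5,0](3) P2=[3,5,3,3,0,3](1)
Move 6: P2 pit5 -> P1=[5,1,3,0,5,0](3) P2=[3,5,3,3,0,0](2)
Move 7: P2 pit1 -> P1=[5,1,3,0,5,0](3) P2=[3,0,4,4,1,1](3)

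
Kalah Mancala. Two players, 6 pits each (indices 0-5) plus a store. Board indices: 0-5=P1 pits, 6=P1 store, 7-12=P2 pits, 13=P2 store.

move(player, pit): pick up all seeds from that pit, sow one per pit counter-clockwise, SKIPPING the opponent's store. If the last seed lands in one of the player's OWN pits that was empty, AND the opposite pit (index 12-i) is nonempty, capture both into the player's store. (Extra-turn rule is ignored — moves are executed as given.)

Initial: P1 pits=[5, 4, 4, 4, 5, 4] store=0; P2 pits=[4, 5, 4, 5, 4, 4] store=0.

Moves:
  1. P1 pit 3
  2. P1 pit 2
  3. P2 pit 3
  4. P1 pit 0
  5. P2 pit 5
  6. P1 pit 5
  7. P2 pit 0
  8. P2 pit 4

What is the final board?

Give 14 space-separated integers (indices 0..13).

Move 1: P1 pit3 -> P1=[5,4,4,0,6,5](1) P2=[5,5,4,5,4,4](0)
Move 2: P1 pit2 -> P1=[5,4,0,1,7,6](2) P2=[5,5,4,5,4,4](0)
Move 3: P2 pit3 -> P1=[6,5,0,1,7,6](2) P2=[5,5,4,0,5,5](1)
Move 4: P1 pit0 -> P1=[0,6,1,2,8,7](3) P2=[5,5,4,0,5,5](1)
Move 5: P2 pit5 -> P1=[1,7,2,3,8,7](3) P2=[5,5,4,0,5,0](2)
Move 6: P1 pit5 -> P1=[1,7,2,3,8,0](4) P2=[6,6,5,1,6,1](2)
Move 7: P2 pit0 -> P1=[1,7,2,3,8,0](4) P2=[0,7,6,2,7,2](3)
Move 8: P2 pit4 -> P1=[2,8,3,4,9,0](4) P2=[0,7,6,2,0,3](4)

Answer: 2 8 3 4 9 0 4 0 7 6 2 0 3 4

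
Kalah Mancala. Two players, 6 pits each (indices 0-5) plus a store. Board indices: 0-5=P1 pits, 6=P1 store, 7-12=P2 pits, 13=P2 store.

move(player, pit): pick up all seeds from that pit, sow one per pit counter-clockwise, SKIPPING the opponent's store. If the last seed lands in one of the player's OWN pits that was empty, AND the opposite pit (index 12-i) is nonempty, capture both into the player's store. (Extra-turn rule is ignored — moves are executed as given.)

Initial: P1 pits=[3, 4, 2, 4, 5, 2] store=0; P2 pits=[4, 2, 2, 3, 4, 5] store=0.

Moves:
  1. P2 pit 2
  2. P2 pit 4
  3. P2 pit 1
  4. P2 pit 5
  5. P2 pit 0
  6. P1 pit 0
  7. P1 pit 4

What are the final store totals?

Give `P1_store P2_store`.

Move 1: P2 pit2 -> P1=[3,4,2,4,5,2](0) P2=[4,2,0,4,5,5](0)
Move 2: P2 pit4 -> P1=[4,5,3,4,5,2](0) P2=[4,2,0,4,0,6](1)
Move 3: P2 pit1 -> P1=[4,5,3,4,5,2](0) P2=[4,0,1,5,0,6](1)
Move 4: P2 pit5 -> P1=[5,6,4,5,6,2](0) P2=[4,0,1,5,0,0](2)
Move 5: P2 pit0 -> P1=[5,0,4,5,6,2](0) P2=[0,1,2,6,0,0](9)
Move 6: P1 pit0 -> P1=[0,1,5,6,7,3](0) P2=[0,1,2,6,0,0](9)
Move 7: P1 pit4 -> P1=[0,1,5,6,0,4](1) P2=[1,2,3,7,1,0](9)

Answer: 1 9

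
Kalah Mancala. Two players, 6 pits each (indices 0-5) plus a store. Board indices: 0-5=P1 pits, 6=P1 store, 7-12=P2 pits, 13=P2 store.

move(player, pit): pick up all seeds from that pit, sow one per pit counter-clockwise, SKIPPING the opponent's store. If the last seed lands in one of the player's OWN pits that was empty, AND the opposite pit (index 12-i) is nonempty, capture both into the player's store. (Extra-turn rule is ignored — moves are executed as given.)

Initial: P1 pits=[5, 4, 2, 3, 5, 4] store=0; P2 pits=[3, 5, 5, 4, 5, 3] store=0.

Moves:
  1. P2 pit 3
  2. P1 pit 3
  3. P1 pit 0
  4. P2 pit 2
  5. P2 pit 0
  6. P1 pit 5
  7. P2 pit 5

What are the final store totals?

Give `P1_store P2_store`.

Move 1: P2 pit3 -> P1=[6,4,2,3,5,4](0) P2=[3,5,5,0,6,4](1)
Move 2: P1 pit3 -> P1=[6,4,2,0,6,5](1) P2=[3,5,5,0,6,4](1)
Move 3: P1 pit0 -> P1=[0,5,3,1,7,6](2) P2=[3,5,5,0,6,4](1)
Move 4: P2 pit2 -> P1=[1,5,3,1,7,6](2) P2=[3,5,0,1,7,5](2)
Move 5: P2 pit0 -> P1=[1,5,3,1,7,6](2) P2=[0,6,1,2,7,5](2)
Move 6: P1 pit5 -> P1=[1,5,3,1,7,0](3) P2=[1,7,2,3,8,5](2)
Move 7: P2 pit5 -> P1=[2,6,4,2,7,0](3) P2=[1,7,2,3,8,0](3)

Answer: 3 3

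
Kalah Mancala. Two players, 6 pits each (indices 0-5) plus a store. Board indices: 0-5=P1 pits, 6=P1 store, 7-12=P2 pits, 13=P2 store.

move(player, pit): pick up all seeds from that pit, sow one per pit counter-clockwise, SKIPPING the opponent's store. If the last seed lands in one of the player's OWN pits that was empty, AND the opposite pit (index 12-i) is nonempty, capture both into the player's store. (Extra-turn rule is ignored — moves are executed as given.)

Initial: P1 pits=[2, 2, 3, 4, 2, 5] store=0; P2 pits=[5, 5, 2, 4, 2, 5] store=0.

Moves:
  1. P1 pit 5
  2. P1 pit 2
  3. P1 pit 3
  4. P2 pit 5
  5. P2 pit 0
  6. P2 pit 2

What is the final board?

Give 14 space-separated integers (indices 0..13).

Move 1: P1 pit5 -> P1=[2,2,3,4,2,0](1) P2=[6,6,3,5,2,5](0)
Move 2: P1 pit2 -> P1=[2,2,0,5,3,0](8) P2=[0,6,3,5,2,5](0)
Move 3: P1 pit3 -> P1=[2,2,0,0,4,1](9) P2=[1,7,3,5,2,5](0)
Move 4: P2 pit5 -> P1=[3,3,1,1,4,1](9) P2=[1,7,3,5,2,0](1)
Move 5: P2 pit0 -> P1=[3,3,1,1,4,1](9) P2=[0,8,3,5,2,0](1)
Move 6: P2 pit2 -> P1=[0,3,1,1,4,1](9) P2=[0,8,0,6,3,0](5)

Answer: 0 3 1 1 4 1 9 0 8 0 6 3 0 5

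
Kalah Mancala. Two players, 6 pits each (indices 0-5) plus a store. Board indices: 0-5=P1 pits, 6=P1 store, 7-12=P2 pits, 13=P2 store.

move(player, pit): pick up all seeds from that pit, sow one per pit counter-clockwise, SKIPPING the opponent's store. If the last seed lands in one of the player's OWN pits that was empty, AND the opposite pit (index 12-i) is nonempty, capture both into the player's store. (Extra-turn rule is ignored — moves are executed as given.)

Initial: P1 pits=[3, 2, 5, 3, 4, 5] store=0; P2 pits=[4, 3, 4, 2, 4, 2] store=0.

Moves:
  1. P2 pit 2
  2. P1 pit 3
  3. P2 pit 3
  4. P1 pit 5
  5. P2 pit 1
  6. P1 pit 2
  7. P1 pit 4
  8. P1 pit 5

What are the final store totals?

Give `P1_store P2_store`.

Answer: 5 2

Derivation:
Move 1: P2 pit2 -> P1=[3,2,5,3,4,5](0) P2=[4,3,0,3,5,3](1)
Move 2: P1 pit3 -> P1=[3,2,5,0,5,6](1) P2=[4,3,0,3,5,3](1)
Move 3: P2 pit3 -> P1=[3,2,5,0,5,6](1) P2=[4,3,0,0,6,4](2)
Move 4: P1 pit5 -> P1=[3,2,5,0,5,0](2) P2=[5,4,1,1,7,4](2)
Move 5: P2 pit1 -> P1=[3,2,5,0,5,0](2) P2=[5,0,2,2,8,5](2)
Move 6: P1 pit2 -> P1=[3,2,0,1,6,1](3) P2=[6,0,2,2,8,5](2)
Move 7: P1 pit4 -> P1=[3,2,0,1,0,2](4) P2=[7,1,3,3,8,5](2)
Move 8: P1 pit5 -> P1=[3,2,0,1,0,0](5) P2=[8,1,3,3,8,5](2)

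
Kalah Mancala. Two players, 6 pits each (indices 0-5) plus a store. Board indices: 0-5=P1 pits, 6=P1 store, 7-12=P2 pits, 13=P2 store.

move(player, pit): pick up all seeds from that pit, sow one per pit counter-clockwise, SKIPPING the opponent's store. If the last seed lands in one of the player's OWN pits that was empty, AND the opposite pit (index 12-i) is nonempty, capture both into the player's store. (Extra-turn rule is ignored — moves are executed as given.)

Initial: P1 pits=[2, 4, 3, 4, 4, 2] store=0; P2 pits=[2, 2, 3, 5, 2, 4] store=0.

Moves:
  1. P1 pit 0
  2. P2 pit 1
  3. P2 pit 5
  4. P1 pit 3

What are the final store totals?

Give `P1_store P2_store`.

Answer: 1 1

Derivation:
Move 1: P1 pit0 -> P1=[0,5,4,4,4,2](0) P2=[2,2,3,5,2,4](0)
Move 2: P2 pit1 -> P1=[0,5,4,4,4,2](0) P2=[2,0,4,6,2,4](0)
Move 3: P2 pit5 -> P1=[1,6,5,4,4,2](0) P2=[2,0,4,6,2,0](1)
Move 4: P1 pit3 -> P1=[1,6,5,0,5,3](1) P2=[3,0,4,6,2,0](1)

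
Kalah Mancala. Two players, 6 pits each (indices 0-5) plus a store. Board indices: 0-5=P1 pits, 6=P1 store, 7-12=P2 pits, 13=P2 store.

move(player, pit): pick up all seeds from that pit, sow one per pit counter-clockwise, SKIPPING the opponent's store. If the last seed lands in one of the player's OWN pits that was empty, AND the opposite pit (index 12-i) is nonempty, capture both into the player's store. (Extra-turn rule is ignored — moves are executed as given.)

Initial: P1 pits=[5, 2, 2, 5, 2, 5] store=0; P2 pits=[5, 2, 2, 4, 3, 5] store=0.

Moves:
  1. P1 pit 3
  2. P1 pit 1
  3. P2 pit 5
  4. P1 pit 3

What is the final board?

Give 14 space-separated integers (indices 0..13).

Move 1: P1 pit3 -> P1=[5,2,2,0,3,6](1) P2=[6,3,2,4,3,5](0)
Move 2: P1 pit1 -> P1=[5,0,3,0,3,6](4) P2=[6,3,0,4,3,5](0)
Move 3: P2 pit5 -> P1=[6,1,4,1,3,6](4) P2=[6,3,0,4,3,0](1)
Move 4: P1 pit3 -> P1=[6,1,4,0,4,6](4) P2=[6,3,0,4,3,0](1)

Answer: 6 1 4 0 4 6 4 6 3 0 4 3 0 1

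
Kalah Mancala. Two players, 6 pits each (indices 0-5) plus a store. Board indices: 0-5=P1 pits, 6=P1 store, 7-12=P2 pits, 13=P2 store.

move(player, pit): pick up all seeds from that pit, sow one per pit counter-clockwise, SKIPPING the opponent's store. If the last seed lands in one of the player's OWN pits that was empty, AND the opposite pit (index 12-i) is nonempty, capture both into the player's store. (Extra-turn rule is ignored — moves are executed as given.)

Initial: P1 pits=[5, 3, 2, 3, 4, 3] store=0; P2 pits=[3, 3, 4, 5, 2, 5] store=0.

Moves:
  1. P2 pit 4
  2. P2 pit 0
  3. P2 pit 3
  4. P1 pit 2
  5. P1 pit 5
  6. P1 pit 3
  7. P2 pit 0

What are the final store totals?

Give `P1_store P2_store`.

Move 1: P2 pit4 -> P1=[5,3,2,3,4,3](0) P2=[3,3,4,5,0,6](1)
Move 2: P2 pit0 -> P1=[5,3,2,3,4,3](0) P2=[0,4,5,6,0,6](1)
Move 3: P2 pit3 -> P1=[6,4,3,3,4,3](0) P2=[0,4,5,0,1,7](2)
Move 4: P1 pit2 -> P1=[6,4,0,4,5,4](0) P2=[0,4,5,0,1,7](2)
Move 5: P1 pit5 -> P1=[6,4,0,4,5,0](1) P2=[1,5,6,0,1,7](2)
Move 6: P1 pit3 -> P1=[6,4,0,0,6,1](2) P2=[2,5,6,0,1,7](2)
Move 7: P2 pit0 -> P1=[6,4,0,0,6,1](2) P2=[0,6,7,0,1,7](2)

Answer: 2 2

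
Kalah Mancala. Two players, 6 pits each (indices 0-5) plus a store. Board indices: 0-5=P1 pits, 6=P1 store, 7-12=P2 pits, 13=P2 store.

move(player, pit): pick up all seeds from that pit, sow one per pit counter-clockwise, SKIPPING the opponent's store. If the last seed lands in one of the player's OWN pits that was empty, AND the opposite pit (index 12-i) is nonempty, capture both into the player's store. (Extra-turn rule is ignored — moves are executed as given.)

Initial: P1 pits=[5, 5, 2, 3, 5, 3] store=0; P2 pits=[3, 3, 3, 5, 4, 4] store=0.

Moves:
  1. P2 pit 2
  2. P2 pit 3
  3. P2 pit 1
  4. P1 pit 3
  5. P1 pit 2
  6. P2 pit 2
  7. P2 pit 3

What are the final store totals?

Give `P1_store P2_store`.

Answer: 1 1

Derivation:
Move 1: P2 pit2 -> P1=[5,5,2,3,5,3](0) P2=[3,3,0,6,5,5](0)
Move 2: P2 pit3 -> P1=[6,6,3,3,5,3](0) P2=[3,3,0,0,6,6](1)
Move 3: P2 pit1 -> P1=[6,6,3,3,5,3](0) P2=[3,0,1,1,7,6](1)
Move 4: P1 pit3 -> P1=[6,6,3,0,6,4](1) P2=[3,0,1,1,7,6](1)
Move 5: P1 pit2 -> P1=[6,6,0,1,7,5](1) P2=[3,0,1,1,7,6](1)
Move 6: P2 pit2 -> P1=[6,6,0,1,7,5](1) P2=[3,0,0,2,7,6](1)
Move 7: P2 pit3 -> P1=[6,6,0,1,7,5](1) P2=[3,0,0,0,8,7](1)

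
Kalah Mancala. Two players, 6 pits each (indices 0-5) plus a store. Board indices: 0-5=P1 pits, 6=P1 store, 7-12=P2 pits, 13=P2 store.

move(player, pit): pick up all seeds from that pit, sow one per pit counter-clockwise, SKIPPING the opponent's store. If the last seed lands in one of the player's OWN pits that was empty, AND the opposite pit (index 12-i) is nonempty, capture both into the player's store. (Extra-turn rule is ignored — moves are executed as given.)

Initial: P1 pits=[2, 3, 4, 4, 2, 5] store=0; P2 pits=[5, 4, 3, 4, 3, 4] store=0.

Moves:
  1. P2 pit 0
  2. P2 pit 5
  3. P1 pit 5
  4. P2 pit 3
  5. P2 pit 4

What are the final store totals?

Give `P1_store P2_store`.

Move 1: P2 pit0 -> P1=[2,3,4,4,2,5](0) P2=[0,5,4,5,4,5](0)
Move 2: P2 pit5 -> P1=[3,4,5,5,2,5](0) P2=[0,5,4,5,4,0](1)
Move 3: P1 pit5 -> P1=[3,4,5,5,2,0](1) P2=[1,6,5,6,4,0](1)
Move 4: P2 pit3 -> P1=[4,5,6,5,2,0](1) P2=[1,6,5,0,5,1](2)
Move 5: P2 pit4 -> P1=[5,6,7,5,2,0](1) P2=[1,6,5,0,0,2](3)

Answer: 1 3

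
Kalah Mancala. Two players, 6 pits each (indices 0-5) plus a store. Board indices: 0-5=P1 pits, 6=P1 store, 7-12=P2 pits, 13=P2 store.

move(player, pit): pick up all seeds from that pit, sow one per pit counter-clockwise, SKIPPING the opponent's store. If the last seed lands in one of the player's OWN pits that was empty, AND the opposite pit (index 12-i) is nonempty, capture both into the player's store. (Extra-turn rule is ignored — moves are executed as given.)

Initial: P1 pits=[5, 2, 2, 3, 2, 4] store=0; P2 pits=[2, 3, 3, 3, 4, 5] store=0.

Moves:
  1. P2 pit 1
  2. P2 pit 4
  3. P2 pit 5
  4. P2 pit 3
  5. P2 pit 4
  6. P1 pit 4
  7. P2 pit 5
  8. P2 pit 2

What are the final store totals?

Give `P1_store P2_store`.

Answer: 1 5

Derivation:
Move 1: P2 pit1 -> P1=[5,2,2,3,2,4](0) P2=[2,0,4,4,5,5](0)
Move 2: P2 pit4 -> P1=[6,3,3,3,2,4](0) P2=[2,0,4,4,0,6](1)
Move 3: P2 pit5 -> P1=[7,4,4,4,3,4](0) P2=[2,0,4,4,0,0](2)
Move 4: P2 pit3 -> P1=[8,4,4,4,3,4](0) P2=[2,0,4,0,1,1](3)
Move 5: P2 pit4 -> P1=[8,4,4,4,3,4](0) P2=[2,0,4,0,0,2](3)
Move 6: P1 pit4 -> P1=[8,4,4,4,0,5](1) P2=[3,0,4,0,0,2](3)
Move 7: P2 pit5 -> P1=[9,4,4,4,0,5](1) P2=[3,0,4,0,0,0](4)
Move 8: P2 pit2 -> P1=[9,4,4,4,0,5](1) P2=[3,0,0,1,1,1](5)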